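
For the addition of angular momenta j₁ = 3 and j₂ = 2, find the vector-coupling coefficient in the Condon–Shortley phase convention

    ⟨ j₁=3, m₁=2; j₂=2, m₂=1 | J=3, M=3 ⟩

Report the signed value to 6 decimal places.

−√(5/12) ≈ -0.645497

j₁+j₂−J=2  J+j₁−j₂=4  J−j₁+j₂=2  j₁+j₂+J+1=9
(j₁±m₁, j₂±m₂, J±M) = (5,1,3,1,6,0)
P² = 960
sum k=1..1:
  [1] −1/48 = -1/48
S = -1/48
C² = P²·S² = 5/12 ; C = -0.645497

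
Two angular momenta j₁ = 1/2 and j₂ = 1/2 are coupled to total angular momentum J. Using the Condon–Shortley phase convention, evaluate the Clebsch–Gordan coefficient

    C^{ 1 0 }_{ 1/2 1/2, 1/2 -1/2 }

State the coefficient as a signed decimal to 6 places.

triangle: 0!*1!*1!/3! = 1/6
(j±m)!: 1!*0!*0!*1!*1!*1! = 1
prefactor² = (2J+1)*Δ*N² = 1/2
  k=0: +1/(0!*0!*0!*0!*1!*1!) = 1
Σ = 1  ⇒  CG² = 1/2*1² = 1/2
CG = +√(1/2) = +0.707107

+√(1/2) ≈ +0.707107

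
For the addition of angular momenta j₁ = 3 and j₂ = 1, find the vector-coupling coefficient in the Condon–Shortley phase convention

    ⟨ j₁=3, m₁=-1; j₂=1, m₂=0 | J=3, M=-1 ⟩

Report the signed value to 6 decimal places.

−√(1/12) = -0.288675

triangle: 1!*5!*1!/8! = 120/40320
(j±m)!: 2!*4!*1!*1!*2!*4! = 2304
prefactor² = (2J+1)*Δ*N² = 48
  k=0: +1/(0!*1!*4!*1!*1!*0!) = 1/24
  k=1: −1/(1!*0!*3!*0!*2!*1!) = -1/12
Σ = -1/24  ⇒  CG² = 48*(-1/24)² = 1/12
CG = −√(1/12) = -0.288675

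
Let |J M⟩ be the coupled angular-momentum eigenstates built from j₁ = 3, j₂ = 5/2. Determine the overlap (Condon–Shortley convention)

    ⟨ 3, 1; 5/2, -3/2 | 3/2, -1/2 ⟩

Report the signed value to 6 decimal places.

j₁+j₂−J=4  J+j₁−j₂=2  J−j₁+j₂=1  j₁+j₂+J+1=8
(j₁±m₁, j₂±m₂, J±M) = (4,2,1,4,1,2)
P² = 384/35
sum k=0..1:
  [0] +1/48 = 1/48
  [1] −1/6 = -1/6
S = -7/48
C² = P²·S² = 7/30 ; C = -0.483046

-0.483046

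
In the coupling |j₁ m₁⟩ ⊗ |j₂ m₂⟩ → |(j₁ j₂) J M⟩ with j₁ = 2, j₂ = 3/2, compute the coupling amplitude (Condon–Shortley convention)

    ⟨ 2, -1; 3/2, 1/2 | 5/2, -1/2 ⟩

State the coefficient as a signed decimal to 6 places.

j₁+j₂−J=1  J+j₁−j₂=3  J−j₁+j₂=2  j₁+j₂+J+1=7
(j₁±m₁, j₂±m₂, J±M) = (1,3,2,1,2,3)
P² = 72/35
sum k=0..1:
  [0] +1/12 = 1/12
  [1] −1/2 = -1/2
S = -5/12
C² = P²·S² = 5/14 ; C = -0.597614

−√(5/14) ≈ -0.597614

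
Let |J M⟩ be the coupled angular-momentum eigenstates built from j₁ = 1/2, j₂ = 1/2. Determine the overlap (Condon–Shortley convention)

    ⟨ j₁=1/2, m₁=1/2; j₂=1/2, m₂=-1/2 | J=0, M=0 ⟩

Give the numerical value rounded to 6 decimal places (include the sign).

√[1·1!0!0!/2! · 1!0!0!1!0!0!] = √(1/2)
  +(−1)^0/∏(0,1,0,0,0,0)! = 1  (running 1)
⟨..|..⟩ = √(1/2)·(1) = +0.707107

+0.707107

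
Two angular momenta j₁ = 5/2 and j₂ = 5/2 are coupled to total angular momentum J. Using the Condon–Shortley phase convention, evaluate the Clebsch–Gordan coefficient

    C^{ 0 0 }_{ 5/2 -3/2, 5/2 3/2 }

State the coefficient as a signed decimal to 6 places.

+√(1/6) = +0.408248

j₁+j₂−J=5  J+j₁−j₂=0  J−j₁+j₂=0  j₁+j₂+J+1=6
(j₁±m₁, j₂±m₂, J±M) = (1,4,4,1,0,0)
P² = 96
sum k=4..4:
  [4] +1/24 = 1/24
S = 1/24
C² = P²·S² = 1/6 ; C = +0.408248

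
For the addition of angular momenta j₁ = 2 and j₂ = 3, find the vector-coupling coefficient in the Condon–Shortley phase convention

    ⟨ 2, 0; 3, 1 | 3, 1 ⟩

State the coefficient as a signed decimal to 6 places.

j₁+j₂−J=2  J+j₁−j₂=2  J−j₁+j₂=4  j₁+j₂+J+1=9
(j₁±m₁, j₂±m₂, J±M) = (2,2,4,2,4,2)
P² = 256/15
sum k=0..2:
  [0] +1/96 = 1/96
  [1] −1/6 = -1/6
  [2] +1/16 = 1/16
S = -3/32
C² = P²·S² = 3/20 ; C = -0.387298

-0.387298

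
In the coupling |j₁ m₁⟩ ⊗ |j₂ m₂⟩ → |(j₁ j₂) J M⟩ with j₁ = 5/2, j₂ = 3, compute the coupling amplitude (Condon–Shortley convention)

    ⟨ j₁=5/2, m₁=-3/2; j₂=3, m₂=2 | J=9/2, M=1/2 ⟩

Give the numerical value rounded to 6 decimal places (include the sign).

√[10·1!4!5!/11! · 1!4!5!1!5!4!] = √(460800/77)
  +(−1)^0/∏(0,1,4,5,0,0)! = 1/2880  (running 1/2880)
  +(−1)^1/∏(1,0,3,4,1,1)! = -1/144  (running -19/2880)
⟨..|..⟩ = √(460800/77)·(-19/2880) = -0.510355

-0.510355  (= −√(361/1386))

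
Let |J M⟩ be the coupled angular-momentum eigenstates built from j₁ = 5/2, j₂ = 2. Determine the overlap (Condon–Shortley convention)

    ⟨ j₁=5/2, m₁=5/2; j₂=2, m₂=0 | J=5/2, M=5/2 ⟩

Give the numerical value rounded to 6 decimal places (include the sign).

j₁+j₂−J=2  J+j₁−j₂=3  J−j₁+j₂=2  j₁+j₂+J+1=8
(j₁±m₁, j₂±m₂, J±M) = (5,0,2,2,5,0)
P² = 1440/7
sum k=0..0:
  [0] +1/24 = 1/24
S = 1/24
C² = P²·S² = 5/14 ; C = +0.597614

+0.597614  (= +√(5/14))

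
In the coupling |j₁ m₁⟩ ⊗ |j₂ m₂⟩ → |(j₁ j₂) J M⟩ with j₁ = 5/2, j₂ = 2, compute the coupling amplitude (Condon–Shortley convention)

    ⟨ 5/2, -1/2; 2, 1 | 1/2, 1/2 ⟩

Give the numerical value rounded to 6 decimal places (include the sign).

−√(2/15) = -0.365148

√[2·4!1!0!/6! · 2!3!3!1!1!0!] = √(24/5)
  +(−1)^3/∏(3,1,0,0,1,0)! = -1/6  (running -1/6)
⟨..|..⟩ = √(24/5)·(-1/6) = -0.365148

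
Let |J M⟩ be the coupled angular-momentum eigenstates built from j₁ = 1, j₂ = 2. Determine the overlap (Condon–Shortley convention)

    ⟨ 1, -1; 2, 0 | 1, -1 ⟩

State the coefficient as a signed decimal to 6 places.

√[3·2!0!2!/5! · 0!2!2!2!0!2!] = √(8/5)
  +(−1)^2/∏(2,0,0,0,0,2)! = 1/4  (running 1/4)
⟨..|..⟩ = √(8/5)·(1/4) = +0.316228

+0.316228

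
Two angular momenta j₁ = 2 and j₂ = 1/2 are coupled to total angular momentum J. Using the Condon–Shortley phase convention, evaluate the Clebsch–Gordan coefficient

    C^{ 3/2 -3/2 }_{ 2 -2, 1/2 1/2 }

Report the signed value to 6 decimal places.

triangle: 1!×3!×0!/5! = 6/120
(j±m)!: 0!×4!×1!×0!×0!×3! = 144
prefactor² = (2J+1)×Δ×N² = 144/5
  k=1: −1/(1!×0!×3!×0!×0!×0!) = -1/6
Σ = -1/6  ⇒  CG² = 144/5×(-1/6)² = 4/5
CG = −√(4/5) = -0.894427

-0.894427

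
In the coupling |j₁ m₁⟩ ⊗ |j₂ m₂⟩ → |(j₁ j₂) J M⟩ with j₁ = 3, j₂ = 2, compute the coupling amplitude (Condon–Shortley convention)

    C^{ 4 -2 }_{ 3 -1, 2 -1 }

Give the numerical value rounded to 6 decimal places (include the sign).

√[9·1!5!3!/10! · 2!4!1!3!2!6!] = √(5184/7)
  +(−1)^0/∏(0,1,4,1,1,2)! = 1/48  (running 1/48)
  +(−1)^1/∏(1,0,3,0,2,3)! = -1/72  (running 1/144)
⟨..|..⟩ = √(5184/7)·(1/144) = +0.188982

+0.188982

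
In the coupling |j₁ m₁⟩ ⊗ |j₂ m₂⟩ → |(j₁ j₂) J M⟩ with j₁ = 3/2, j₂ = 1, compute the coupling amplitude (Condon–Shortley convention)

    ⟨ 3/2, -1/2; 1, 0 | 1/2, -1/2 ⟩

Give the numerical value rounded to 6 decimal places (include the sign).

√[2·2!1!0!/4! · 1!2!1!1!0!1!] = √(1/3)
  +(−1)^1/∏(1,1,1,0,0,0)! = -1  (running -1)
⟨..|..⟩ = √(1/3)·(-1) = -0.577350

−√(1/3) ≈ -0.577350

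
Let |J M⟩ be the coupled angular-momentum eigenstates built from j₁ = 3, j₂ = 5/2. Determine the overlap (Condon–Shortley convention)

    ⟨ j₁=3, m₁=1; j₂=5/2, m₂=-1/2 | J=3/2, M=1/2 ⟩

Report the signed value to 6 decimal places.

−√(1/105) ≈ -0.097590

triangle: 4!·2!·1!/8! = 48/40320
(j±m)!: 4!·2!·2!·3!·2!·1! = 1152
prefactor² = (2J+1)·Δ·N² = 192/35
  k=1: −1/(1!·3!·1!·1!·1!·0!) = -1/6
  k=2: +1/(2!·2!·0!·0!·2!·1!) = 1/8
Σ = -1/24  ⇒  CG² = 192/35·(-1/24)² = 1/105
CG = −√(1/105) = -0.097590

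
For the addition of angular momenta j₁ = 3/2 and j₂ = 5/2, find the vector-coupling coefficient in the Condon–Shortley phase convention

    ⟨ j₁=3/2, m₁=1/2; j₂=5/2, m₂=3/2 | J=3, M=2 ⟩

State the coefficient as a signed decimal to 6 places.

-0.288675  (= −√(1/12))

j₁+j₂−J=1  J+j₁−j₂=2  J−j₁+j₂=4  j₁+j₂+J+1=8
(j₁±m₁, j₂±m₂, J±M) = (2,1,4,1,5,1)
P² = 48
sum k=0..1:
  [0] +1/24 = 1/24
  [1] −1/12 = -1/12
S = -1/24
C² = P²·S² = 1/12 ; C = -0.288675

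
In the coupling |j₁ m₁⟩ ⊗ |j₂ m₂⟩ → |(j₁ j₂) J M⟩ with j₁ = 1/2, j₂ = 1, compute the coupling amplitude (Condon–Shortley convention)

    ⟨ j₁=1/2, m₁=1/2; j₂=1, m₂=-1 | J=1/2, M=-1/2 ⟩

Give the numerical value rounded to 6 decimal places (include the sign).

triangle: 1!×0!×1!/3! = 1/6
(j±m)!: 1!×0!×0!×2!×0!×1! = 2
prefactor² = (2J+1)×Δ×N² = 2/3
  k=0: +1/(0!×1!×0!×0!×0!×1!) = 1
Σ = 1  ⇒  CG² = 2/3×1² = 2/3
CG = +√(2/3) = +0.816497

+0.816497  (= +√(2/3))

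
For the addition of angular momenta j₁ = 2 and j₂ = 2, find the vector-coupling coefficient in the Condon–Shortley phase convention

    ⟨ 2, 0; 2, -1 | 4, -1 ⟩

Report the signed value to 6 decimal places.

√[9·0!4!4!/9! · 2!2!1!3!3!5!] = √(1728/7)
  +(−1)^0/∏(0,0,2,1,2,3)! = 1/24  (running 1/24)
⟨..|..⟩ = √(1728/7)·(1/24) = +0.654654

+0.654654  (= +√(3/7))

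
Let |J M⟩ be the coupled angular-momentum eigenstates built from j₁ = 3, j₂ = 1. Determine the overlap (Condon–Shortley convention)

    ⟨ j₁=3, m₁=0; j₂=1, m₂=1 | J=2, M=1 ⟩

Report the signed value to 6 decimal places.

+0.377964

j₁+j₂−J=2  J+j₁−j₂=4  J−j₁+j₂=0  j₁+j₂+J+1=7
(j₁±m₁, j₂±m₂, J±M) = (3,3,2,0,3,1)
P² = 144/7
sum k=2..2:
  [2] +1/12 = 1/12
S = 1/12
C² = P²·S² = 1/7 ; C = +0.377964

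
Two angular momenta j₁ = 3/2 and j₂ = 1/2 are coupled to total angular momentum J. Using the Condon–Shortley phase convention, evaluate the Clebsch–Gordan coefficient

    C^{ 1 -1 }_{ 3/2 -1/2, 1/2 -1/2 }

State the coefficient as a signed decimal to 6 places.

+√(1/4) ≈ +0.500000

triangle: 1!·2!·0!/4! = 2/24
(j±m)!: 1!·2!·0!·1!·0!·2! = 4
prefactor² = (2J+1)·Δ·N² = 1
  k=0: +1/(0!·1!·2!·0!·0!·0!) = 1/2
Σ = 1/2  ⇒  CG² = 1·1/2² = 1/4
CG = +√(1/4) = +0.500000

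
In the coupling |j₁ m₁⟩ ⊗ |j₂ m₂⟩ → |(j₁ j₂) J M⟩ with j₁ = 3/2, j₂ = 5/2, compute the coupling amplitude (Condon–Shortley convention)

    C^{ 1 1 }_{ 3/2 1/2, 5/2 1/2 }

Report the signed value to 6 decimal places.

−√(3/20) = -0.387298

j₁+j₂−J=3  J+j₁−j₂=0  J−j₁+j₂=2  j₁+j₂+J+1=6
(j₁±m₁, j₂±m₂, J±M) = (2,1,3,2,2,0)
P² = 12/5
sum k=1..1:
  [1] −1/4 = -1/4
S = -1/4
C² = P²·S² = 3/20 ; C = -0.387298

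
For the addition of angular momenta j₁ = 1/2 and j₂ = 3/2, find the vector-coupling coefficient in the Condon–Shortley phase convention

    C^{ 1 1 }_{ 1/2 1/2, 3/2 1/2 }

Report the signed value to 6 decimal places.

+√(1/4) ≈ +0.500000

j₁+j₂−J=1  J+j₁−j₂=0  J−j₁+j₂=2  j₁+j₂+J+1=4
(j₁±m₁, j₂±m₂, J±M) = (1,0,2,1,2,0)
P² = 1
sum k=0..0:
  [0] +1/2 = 1/2
S = 1/2
C² = P²·S² = 1/4 ; C = +0.500000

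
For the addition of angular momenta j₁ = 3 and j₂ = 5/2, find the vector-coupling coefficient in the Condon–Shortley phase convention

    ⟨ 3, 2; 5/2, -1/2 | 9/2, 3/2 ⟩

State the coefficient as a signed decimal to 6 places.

triangle: 1!·5!·4!/11! = 2880/39916800
(j±m)!: 5!·1!·2!·3!·6!·3! = 6220800
prefactor² = (2J+1)·Δ·N² = 345600/77
  k=0: +1/(0!·1!·1!·2!·4!·2!) = 1/96
  k=1: −1/(1!·0!·0!·1!·5!·3!) = -1/720
Σ = 13/1440  ⇒  CG² = 345600/77·13/1440² = 169/462
CG = +√(169/462) = +0.604815

+0.604815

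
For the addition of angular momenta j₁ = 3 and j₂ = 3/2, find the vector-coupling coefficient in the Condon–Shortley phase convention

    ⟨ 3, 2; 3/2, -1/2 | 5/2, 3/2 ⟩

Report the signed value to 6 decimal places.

+√(1/14) = +0.267261

triangle: 2!*4!*1!/8! = 48/40320
(j±m)!: 5!*1!*1!*2!*4!*1! = 5760
prefactor² = (2J+1)*Δ*N² = 288/7
  k=0: +1/(0!*2!*1!*1!*3!*0!) = 1/12
  k=1: −1/(1!*1!*0!*0!*4!*1!) = -1/24
Σ = 1/24  ⇒  CG² = 288/7*1/24² = 1/14
CG = +√(1/14) = +0.267261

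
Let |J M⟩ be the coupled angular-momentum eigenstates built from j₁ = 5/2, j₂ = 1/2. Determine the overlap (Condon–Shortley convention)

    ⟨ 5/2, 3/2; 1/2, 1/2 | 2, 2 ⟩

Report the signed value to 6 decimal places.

√[5·1!4!0!/6! · 4!1!1!0!4!0!] = √(96)
  +(−1)^1/∏(1,0,0,0,4,0)! = -1/24  (running -1/24)
⟨..|..⟩ = √(96)·(-1/24) = -0.408248

−√(1/6) = -0.408248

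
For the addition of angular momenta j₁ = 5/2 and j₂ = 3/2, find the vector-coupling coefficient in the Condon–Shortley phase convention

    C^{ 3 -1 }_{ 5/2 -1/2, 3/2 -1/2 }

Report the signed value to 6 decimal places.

√[7·1!4!2!/8! · 2!3!1!2!2!4!] = √(48/5)
  +(−1)^0/∏(0,1,3,1,1,1)! = 1/6  (running 1/6)
  +(−1)^1/∏(1,0,2,0,2,2)! = -1/8  (running 1/24)
⟨..|..⟩ = √(48/5)·(1/24) = +0.129099

+√(1/60) ≈ +0.129099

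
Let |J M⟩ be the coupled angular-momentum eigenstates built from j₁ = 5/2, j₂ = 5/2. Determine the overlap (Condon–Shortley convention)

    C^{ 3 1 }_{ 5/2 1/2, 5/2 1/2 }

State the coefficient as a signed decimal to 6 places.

−√(4/15) = -0.516398

j₁+j₂−J=2  J+j₁−j₂=3  J−j₁+j₂=3  j₁+j₂+J+1=9
(j₁±m₁, j₂±m₂, J±M) = (3,2,3,2,4,2)
P² = 48/5
sum k=0..2:
  [0] +1/24 = 1/24
  [1] −1/4 = -1/4
  [2] +1/24 = 1/24
S = -1/6
C² = P²·S² = 4/15 ; C = -0.516398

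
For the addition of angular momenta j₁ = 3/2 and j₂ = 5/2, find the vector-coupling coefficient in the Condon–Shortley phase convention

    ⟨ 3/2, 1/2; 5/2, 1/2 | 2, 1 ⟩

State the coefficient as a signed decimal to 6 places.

−√(25/84) ≈ -0.545545

√[5·2!1!3!/7! · 2!1!3!2!3!1!] = √(12/7)
  +(−1)^0/∏(0,2,1,3,0,0)! = 1/12  (running 1/12)
  +(−1)^1/∏(1,1,0,2,1,1)! = -1/2  (running -5/12)
⟨..|..⟩ = √(12/7)·(-5/12) = -0.545545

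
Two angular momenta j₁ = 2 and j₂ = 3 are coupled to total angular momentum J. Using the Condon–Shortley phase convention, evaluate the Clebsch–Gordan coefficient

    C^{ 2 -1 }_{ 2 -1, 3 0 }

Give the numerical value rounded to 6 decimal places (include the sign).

triangle: 3!*1!*3!/8! = 36/40320
(j±m)!: 1!*3!*3!*3!*1!*3! = 1296
prefactor² = (2J+1)*Δ*N² = 81/14
  k=2: +1/(2!*1!*1!*1!*0!*2!) = 1/4
  k=3: −1/(3!*0!*0!*0!*1!*3!) = -1/36
Σ = 2/9  ⇒  CG² = 81/14*2/9² = 2/7
CG = +√(2/7) = +0.534522

+√(2/7) ≈ +0.534522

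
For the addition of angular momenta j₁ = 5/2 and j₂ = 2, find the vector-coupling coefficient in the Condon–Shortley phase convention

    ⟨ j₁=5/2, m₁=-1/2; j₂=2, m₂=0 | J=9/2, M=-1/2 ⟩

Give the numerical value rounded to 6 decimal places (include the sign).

j₁+j₂−J=0  J+j₁−j₂=5  J−j₁+j₂=4  j₁+j₂+J+1=10
(j₁±m₁, j₂±m₂, J±M) = (2,3,2,2,4,5)
P² = 7680/7
sum k=0..0:
  [0] +1/48 = 1/48
S = 1/48
C² = P²·S² = 10/21 ; C = +0.690066

+√(10/21) = +0.690066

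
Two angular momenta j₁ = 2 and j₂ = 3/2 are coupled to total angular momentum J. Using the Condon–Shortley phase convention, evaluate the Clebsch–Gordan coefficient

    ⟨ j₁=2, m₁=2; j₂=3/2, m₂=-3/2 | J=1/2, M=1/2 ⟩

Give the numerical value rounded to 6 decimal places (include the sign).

triangle: 3!*1!*0!/5! = 6/120
(j±m)!: 4!*0!*0!*3!*1!*0! = 144
prefactor² = (2J+1)*Δ*N² = 72/5
  k=0: +1/(0!*3!*0!*0!*1!*0!) = 1/6
Σ = 1/6  ⇒  CG² = 72/5*1/6² = 2/5
CG = +√(2/5) = +0.632456

+0.632456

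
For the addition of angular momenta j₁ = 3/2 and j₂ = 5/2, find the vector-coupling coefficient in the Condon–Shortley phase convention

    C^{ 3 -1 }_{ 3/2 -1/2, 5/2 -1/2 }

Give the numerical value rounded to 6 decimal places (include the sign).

√[7·1!2!4!/8! · 1!2!2!3!2!4!] = √(48/5)
  +(−1)^0/∏(0,1,2,2,0,2)! = 1/8  (running 1/8)
  +(−1)^1/∏(1,0,1,1,1,3)! = -1/6  (running -1/24)
⟨..|..⟩ = √(48/5)·(-1/24) = -0.129099

-0.129099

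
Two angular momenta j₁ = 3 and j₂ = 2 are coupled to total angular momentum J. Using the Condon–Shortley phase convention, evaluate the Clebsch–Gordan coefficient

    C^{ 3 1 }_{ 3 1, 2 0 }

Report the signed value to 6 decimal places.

triangle: 2!·4!·2!/9! = 96/362880
(j±m)!: 4!·2!·2!·2!·4!·2! = 9216
prefactor² = (2J+1)·Δ·N² = 256/15
  k=0: +1/(0!·2!·2!·2!·2!·0!) = 1/16
  k=1: −1/(1!·1!·1!·1!·3!·1!) = -1/6
  k=2: +1/(2!·0!·0!·0!·4!·2!) = 1/96
Σ = -3/32  ⇒  CG² = 256/15·(-3/32)² = 3/20
CG = −√(3/20) = -0.387298

−√(3/20) = -0.387298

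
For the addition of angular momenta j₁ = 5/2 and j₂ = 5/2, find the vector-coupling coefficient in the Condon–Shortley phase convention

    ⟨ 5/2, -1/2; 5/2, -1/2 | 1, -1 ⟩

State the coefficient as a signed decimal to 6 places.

+0.507093  (= +√(9/35))

√[3·4!1!1!/7! · 2!3!2!3!0!2!] = √(144/35)
  +(−1)^2/∏(2,2,1,0,0,1)! = 1/4  (running 1/4)
⟨..|..⟩ = √(144/35)·(1/4) = +0.507093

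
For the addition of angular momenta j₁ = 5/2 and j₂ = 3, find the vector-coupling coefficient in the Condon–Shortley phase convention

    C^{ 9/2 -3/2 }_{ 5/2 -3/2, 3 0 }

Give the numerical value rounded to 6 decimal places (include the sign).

−√(45/154) ≈ -0.540562

√[10·1!4!5!/11! · 1!4!3!3!3!6!] = √(207360/77)
  +(−1)^0/∏(0,1,4,3,0,2)! = 1/288  (running 1/288)
  +(−1)^1/∏(1,0,3,2,1,3)! = -1/72  (running -1/96)
⟨..|..⟩ = √(207360/77)·(-1/96) = -0.540562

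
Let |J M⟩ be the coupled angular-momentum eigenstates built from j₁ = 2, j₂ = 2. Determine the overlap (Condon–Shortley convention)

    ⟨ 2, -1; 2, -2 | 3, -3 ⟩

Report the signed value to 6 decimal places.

+√(1/2) = +0.707107

√[7·1!3!3!/8! · 1!3!0!4!0!6!] = √(648)
  +(−1)^0/∏(0,1,3,0,0,3)! = 1/36  (running 1/36)
⟨..|..⟩ = √(648)·(1/36) = +0.707107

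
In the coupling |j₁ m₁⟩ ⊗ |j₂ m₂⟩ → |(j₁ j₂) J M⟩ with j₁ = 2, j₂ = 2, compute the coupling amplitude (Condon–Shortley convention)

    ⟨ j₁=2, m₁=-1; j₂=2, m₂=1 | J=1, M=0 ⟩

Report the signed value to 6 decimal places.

+√(1/10) = +0.316228

j₁+j₂−J=3  J+j₁−j₂=1  J−j₁+j₂=1  j₁+j₂+J+1=6
(j₁±m₁, j₂±m₂, J±M) = (1,3,3,1,1,1)
P² = 9/10
sum k=2..3:
  [2] +1/2 = 1/2
  [3] −1/6 = -1/6
S = 1/3
C² = P²·S² = 1/10 ; C = +0.316228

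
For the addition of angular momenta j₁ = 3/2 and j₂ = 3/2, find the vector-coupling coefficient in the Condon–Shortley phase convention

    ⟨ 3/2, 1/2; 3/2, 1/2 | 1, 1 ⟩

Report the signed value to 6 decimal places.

-0.632456

√[3·2!1!1!/5! · 2!1!2!1!2!0!] = √(2/5)
  +(−1)^1/∏(1,1,0,1,1,0)! = -1  (running -1)
⟨..|..⟩ = √(2/5)·(-1) = -0.632456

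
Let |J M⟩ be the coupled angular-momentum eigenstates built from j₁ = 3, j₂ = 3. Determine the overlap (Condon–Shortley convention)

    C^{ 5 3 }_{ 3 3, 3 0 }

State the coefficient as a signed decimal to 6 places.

+0.577350

√[11·1!5!5!/12! · 6!0!3!3!8!2!] = √(691200)
  +(−1)^0/∏(0,1,0,3,5,2)! = 1/1440  (running 1/1440)
⟨..|..⟩ = √(691200)·(1/1440) = +0.577350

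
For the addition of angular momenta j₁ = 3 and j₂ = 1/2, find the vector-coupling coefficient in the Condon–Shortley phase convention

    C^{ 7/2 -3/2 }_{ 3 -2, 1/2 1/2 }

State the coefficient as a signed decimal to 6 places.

j₁+j₂−J=0  J+j₁−j₂=6  J−j₁+j₂=1  j₁+j₂+J+1=8
(j₁±m₁, j₂±m₂, J±M) = (1,5,1,0,2,5)
P² = 28800/7
sum k=0..0:
  [0] +1/120 = 1/120
S = 1/120
C² = P²·S² = 2/7 ; C = +0.534522

+0.534522  (= +√(2/7))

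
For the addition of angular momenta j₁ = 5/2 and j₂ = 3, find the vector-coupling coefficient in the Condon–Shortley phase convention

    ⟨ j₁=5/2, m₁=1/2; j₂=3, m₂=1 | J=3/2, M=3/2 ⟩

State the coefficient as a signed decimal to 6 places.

+0.507093  (= +√(9/35))

triangle: 4!·1!·2!/8! = 48/40320
(j±m)!: 3!·2!·4!·2!·3!·0! = 3456
prefactor² = (2J+1)·Δ·N² = 576/35
  k=2: +1/(2!·2!·0!·2!·1!·0!) = 1/8
Σ = 1/8  ⇒  CG² = 576/35·1/8² = 9/35
CG = +√(9/35) = +0.507093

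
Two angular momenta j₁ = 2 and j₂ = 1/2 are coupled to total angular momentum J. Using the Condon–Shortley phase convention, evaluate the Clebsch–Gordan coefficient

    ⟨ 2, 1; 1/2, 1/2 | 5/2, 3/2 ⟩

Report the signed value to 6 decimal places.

√[6·0!4!1!/6! · 3!1!1!0!4!1!] = √(144/5)
  +(−1)^0/∏(0,0,1,1,3,0)! = 1/6  (running 1/6)
⟨..|..⟩ = √(144/5)·(1/6) = +0.894427

+√(4/5) ≈ +0.894427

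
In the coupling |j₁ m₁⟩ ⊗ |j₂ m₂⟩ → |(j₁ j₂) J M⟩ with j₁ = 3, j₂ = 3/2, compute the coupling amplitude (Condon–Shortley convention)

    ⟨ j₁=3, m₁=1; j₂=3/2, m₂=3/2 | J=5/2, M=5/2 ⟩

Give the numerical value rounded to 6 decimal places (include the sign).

√[6·2!4!1!/8! · 4!2!3!0!5!0!] = √(1728/7)
  +(−1)^2/∏(2,0,0,1,4,0)! = 1/48  (running 1/48)
⟨..|..⟩ = √(1728/7)·(1/48) = +0.327327

+√(3/28) ≈ +0.327327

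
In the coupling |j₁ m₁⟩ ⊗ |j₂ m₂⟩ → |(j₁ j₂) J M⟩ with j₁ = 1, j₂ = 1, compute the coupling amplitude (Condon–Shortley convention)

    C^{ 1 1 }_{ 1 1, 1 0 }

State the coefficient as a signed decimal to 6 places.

j₁+j₂−J=1  J+j₁−j₂=1  J−j₁+j₂=1  j₁+j₂+J+1=4
(j₁±m₁, j₂±m₂, J±M) = (2,0,1,1,2,0)
P² = 1/2
sum k=0..0:
  [0] +1/1 = 1
S = 1
C² = P²·S² = 1/2 ; C = +0.707107

+0.707107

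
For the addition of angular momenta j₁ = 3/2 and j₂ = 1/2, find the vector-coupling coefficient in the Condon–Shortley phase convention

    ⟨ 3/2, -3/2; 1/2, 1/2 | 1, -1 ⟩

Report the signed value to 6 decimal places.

-0.866025

triangle: 1!·2!·0!/4! = 2/24
(j±m)!: 0!·3!·1!·0!·0!·2! = 12
prefactor² = (2J+1)·Δ·N² = 3
  k=1: −1/(1!·0!·2!·0!·0!·0!) = -1/2
Σ = -1/2  ⇒  CG² = 3·(-1/2)² = 3/4
CG = −√(3/4) = -0.866025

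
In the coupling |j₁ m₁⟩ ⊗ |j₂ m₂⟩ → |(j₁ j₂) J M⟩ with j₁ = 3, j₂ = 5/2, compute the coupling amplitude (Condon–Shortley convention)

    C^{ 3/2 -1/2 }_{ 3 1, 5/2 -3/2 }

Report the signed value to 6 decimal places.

-0.483046

j₁+j₂−J=4  J+j₁−j₂=2  J−j₁+j₂=1  j₁+j₂+J+1=8
(j₁±m₁, j₂±m₂, J±M) = (4,2,1,4,1,2)
P² = 384/35
sum k=0..1:
  [0] +1/48 = 1/48
  [1] −1/6 = -1/6
S = -7/48
C² = P²·S² = 7/30 ; C = -0.483046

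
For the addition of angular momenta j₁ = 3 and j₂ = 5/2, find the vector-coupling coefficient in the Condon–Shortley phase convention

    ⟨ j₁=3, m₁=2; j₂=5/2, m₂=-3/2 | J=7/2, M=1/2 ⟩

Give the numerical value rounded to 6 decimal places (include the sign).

+0.563436  (= +√(20/63))

triangle: 2!·4!·3!/10! = 288/3628800
(j±m)!: 5!·1!·1!·4!·4!·3! = 414720
prefactor² = (2J+1)·Δ·N² = 9216/35
  k=0: +1/(0!·2!·1!·1!·3!·2!) = 1/24
  k=1: −1/(1!·1!·0!·0!·4!·3!) = -1/144
Σ = 5/144  ⇒  CG² = 9216/35·5/144² = 20/63
CG = +√(20/63) = +0.563436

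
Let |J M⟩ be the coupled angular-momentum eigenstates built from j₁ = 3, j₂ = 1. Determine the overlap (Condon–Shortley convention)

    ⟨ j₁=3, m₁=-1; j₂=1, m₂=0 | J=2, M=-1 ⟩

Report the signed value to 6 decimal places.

triangle: 2!*4!*0!/7! = 48/5040
(j±m)!: 2!*4!*1!*1!*1!*3! = 288
prefactor² = (2J+1)*Δ*N² = 96/7
  k=1: −1/(1!*1!*3!*0!*1!*0!) = -1/6
Σ = -1/6  ⇒  CG² = 96/7*(-1/6)² = 8/21
CG = −√(8/21) = -0.617213

-0.617213  (= −√(8/21))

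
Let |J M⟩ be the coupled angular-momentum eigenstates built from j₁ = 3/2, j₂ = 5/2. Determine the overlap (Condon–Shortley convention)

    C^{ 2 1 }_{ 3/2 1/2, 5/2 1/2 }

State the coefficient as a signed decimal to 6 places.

-0.545545  (= −√(25/84))

j₁+j₂−J=2  J+j₁−j₂=1  J−j₁+j₂=3  j₁+j₂+J+1=7
(j₁±m₁, j₂±m₂, J±M) = (2,1,3,2,3,1)
P² = 12/7
sum k=0..1:
  [0] +1/12 = 1/12
  [1] −1/2 = -1/2
S = -5/12
C² = P²·S² = 25/84 ; C = -0.545545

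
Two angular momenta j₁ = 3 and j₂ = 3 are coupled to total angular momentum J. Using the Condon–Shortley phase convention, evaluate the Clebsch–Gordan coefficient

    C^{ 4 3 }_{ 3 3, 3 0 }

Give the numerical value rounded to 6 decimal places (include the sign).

+√(9/22) ≈ +0.639602

triangle: 2!*4!*4!/11! = 1152/39916800
(j±m)!: 6!*0!*3!*3!*7!*1! = 130636800
prefactor² = (2J+1)*Δ*N² = 373248/11
  k=0: +1/(0!*2!*0!*3!*4!*1!) = 1/288
Σ = 1/288  ⇒  CG² = 373248/11*1/288² = 9/22
CG = +√(9/22) = +0.639602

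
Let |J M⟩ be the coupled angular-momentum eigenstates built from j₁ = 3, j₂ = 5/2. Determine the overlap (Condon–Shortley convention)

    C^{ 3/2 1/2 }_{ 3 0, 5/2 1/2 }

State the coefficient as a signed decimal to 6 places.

√[4·4!2!1!/8! · 3!3!3!2!2!1!] = √(144/35)
  +(−1)^2/∏(2,2,1,1,1,0)! = 1/4  (running 1/4)
  +(−1)^3/∏(3,1,0,0,2,1)! = -1/12  (running 1/6)
⟨..|..⟩ = √(144/35)·(1/6) = +0.338062

+0.338062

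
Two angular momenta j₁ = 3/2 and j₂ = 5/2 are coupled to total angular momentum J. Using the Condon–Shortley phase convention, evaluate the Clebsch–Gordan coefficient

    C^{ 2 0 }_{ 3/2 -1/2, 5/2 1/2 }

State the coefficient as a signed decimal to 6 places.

−√(1/14) = -0.267261

√[5·2!1!3!/7! · 1!2!3!2!2!2!] = √(8/7)
  +(−1)^1/∏(1,1,1,2,0,1)! = -1/2  (running -1/2)
  +(−1)^2/∏(2,0,0,1,1,2)! = 1/4  (running -1/4)
⟨..|..⟩ = √(8/7)·(-1/4) = -0.267261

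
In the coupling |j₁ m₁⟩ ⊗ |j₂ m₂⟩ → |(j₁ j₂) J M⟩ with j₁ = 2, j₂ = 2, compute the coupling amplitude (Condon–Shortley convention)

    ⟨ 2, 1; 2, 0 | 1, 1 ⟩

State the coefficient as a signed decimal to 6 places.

triangle: 3!*1!*1!/6! = 6/720
(j±m)!: 3!*1!*2!*2!*2!*0! = 48
prefactor² = (2J+1)*Δ*N² = 6/5
  k=1: −1/(1!*2!*0!*1!*1!*0!) = -1/2
Σ = -1/2  ⇒  CG² = 6/5*(-1/2)² = 3/10
CG = −√(3/10) = -0.547723

-0.547723  (= −√(3/10))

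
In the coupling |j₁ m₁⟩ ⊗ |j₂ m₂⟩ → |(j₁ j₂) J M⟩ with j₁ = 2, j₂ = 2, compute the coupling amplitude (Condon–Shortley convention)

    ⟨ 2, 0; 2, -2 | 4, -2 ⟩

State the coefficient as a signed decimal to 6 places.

j₁+j₂−J=0  J+j₁−j₂=4  J−j₁+j₂=4  j₁+j₂+J+1=9
(j₁±m₁, j₂±m₂, J±M) = (2,2,0,4,2,6)
P² = 13824/7
sum k=0..0:
  [0] +1/96 = 1/96
S = 1/96
C² = P²·S² = 3/14 ; C = +0.462910

+0.462910  (= +√(3/14))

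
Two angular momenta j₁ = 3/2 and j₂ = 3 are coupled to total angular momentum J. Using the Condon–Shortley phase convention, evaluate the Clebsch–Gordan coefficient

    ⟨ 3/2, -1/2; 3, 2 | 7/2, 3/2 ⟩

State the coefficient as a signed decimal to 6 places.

triangle: 1!·2!·5!/9! = 240/362880
(j±m)!: 1!·2!·5!·1!·5!·2! = 57600
prefactor² = (2J+1)·Δ·N² = 6400/21
  k=0: +1/(0!·1!·2!·5!·0!·0!) = 1/240
  k=1: −1/(1!·0!·1!·4!·1!·1!) = -1/24
Σ = -3/80  ⇒  CG² = 6400/21·(-3/80)² = 3/7
CG = −√(3/7) = -0.654654

-0.654654  (= −√(3/7))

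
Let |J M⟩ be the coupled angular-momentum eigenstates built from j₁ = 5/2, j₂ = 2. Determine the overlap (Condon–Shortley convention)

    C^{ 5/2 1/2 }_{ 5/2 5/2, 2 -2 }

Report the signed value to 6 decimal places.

triangle: 2!×3!×2!/8! = 24/40320
(j±m)!: 5!×0!×0!×4!×3!×2! = 34560
prefactor² = (2J+1)×Δ×N² = 864/7
  k=0: +1/(0!×2!×0!×0!×3!×2!) = 1/24
Σ = 1/24  ⇒  CG² = 864/7×1/24² = 3/14
CG = +√(3/14) = +0.462910

+√(3/14) ≈ +0.462910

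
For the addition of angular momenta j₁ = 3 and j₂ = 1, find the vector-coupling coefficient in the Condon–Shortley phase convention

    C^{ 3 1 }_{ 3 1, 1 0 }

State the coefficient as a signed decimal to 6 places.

j₁+j₂−J=1  J+j₁−j₂=5  J−j₁+j₂=1  j₁+j₂+J+1=8
(j₁±m₁, j₂±m₂, J±M) = (4,2,1,1,4,2)
P² = 48
sum k=0..1:
  [0] +1/12 = 1/12
  [1] −1/24 = -1/24
S = 1/24
C² = P²·S² = 1/12 ; C = +0.288675

+√(1/12) = +0.288675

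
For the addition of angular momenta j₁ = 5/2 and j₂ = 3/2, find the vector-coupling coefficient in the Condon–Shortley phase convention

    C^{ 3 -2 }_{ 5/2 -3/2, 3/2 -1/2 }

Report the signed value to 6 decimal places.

triangle: 1!*4!*2!/8! = 48/40320
(j±m)!: 1!*4!*1!*2!*1!*5! = 5760
prefactor² = (2J+1)*Δ*N² = 48
  k=0: +1/(0!*1!*4!*1!*0!*1!) = 1/24
  k=1: −1/(1!*0!*3!*0!*1!*2!) = -1/12
Σ = -1/24  ⇒  CG² = 48*(-1/24)² = 1/12
CG = −√(1/12) = -0.288675

−√(1/12) = -0.288675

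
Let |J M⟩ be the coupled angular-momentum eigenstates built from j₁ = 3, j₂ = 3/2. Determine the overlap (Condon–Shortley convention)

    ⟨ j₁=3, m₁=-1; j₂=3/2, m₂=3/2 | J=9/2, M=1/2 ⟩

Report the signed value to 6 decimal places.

j₁+j₂−J=0  J+j₁−j₂=6  J−j₁+j₂=3  j₁+j₂+J+1=10
(j₁±m₁, j₂±m₂, J±M) = (2,4,3,0,5,4)
P² = 69120/7
sum k=0..0:
  [0] +1/288 = 1/288
S = 1/288
C² = P²·S² = 5/42 ; C = +0.345033

+0.345033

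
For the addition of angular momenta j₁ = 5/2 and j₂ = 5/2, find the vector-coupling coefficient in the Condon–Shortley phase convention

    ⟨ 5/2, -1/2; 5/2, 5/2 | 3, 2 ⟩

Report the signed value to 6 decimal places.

+√(5/12) = +0.645497

triangle: 2!*3!*3!/9! = 72/362880
(j±m)!: 2!*3!*5!*0!*5!*1! = 172800
prefactor² = (2J+1)*Δ*N² = 240
  k=2: +1/(2!*0!*1!*3!*2!*0!) = 1/24
Σ = 1/24  ⇒  CG² = 240*1/24² = 5/12
CG = +√(5/12) = +0.645497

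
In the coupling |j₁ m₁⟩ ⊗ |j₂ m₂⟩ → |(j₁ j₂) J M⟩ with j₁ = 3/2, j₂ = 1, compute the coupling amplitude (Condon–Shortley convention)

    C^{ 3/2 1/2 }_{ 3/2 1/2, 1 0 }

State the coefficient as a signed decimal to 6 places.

j₁+j₂−J=1  J+j₁−j₂=2  J−j₁+j₂=1  j₁+j₂+J+1=5
(j₁±m₁, j₂±m₂, J±M) = (2,1,1,1,2,1)
P² = 4/15
sum k=0..1:
  [0] +1/1 = 1
  [1] −1/2 = -1/2
S = 1/2
C² = P²·S² = 1/15 ; C = +0.258199

+√(1/15) ≈ +0.258199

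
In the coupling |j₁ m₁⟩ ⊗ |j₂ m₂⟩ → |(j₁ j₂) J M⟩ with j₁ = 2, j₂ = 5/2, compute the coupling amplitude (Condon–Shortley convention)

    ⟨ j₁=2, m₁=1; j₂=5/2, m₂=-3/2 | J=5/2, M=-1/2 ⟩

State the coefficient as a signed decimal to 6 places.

+√(6/35) ≈ +0.414039

triangle: 2!*2!*3!/8! = 24/40320
(j±m)!: 3!*1!*1!*4!*2!*3! = 1728
prefactor² = (2J+1)*Δ*N² = 216/35
  k=0: +1/(0!*2!*1!*1!*1!*2!) = 1/4
  k=1: −1/(1!*1!*0!*0!*2!*3!) = -1/12
Σ = 1/6  ⇒  CG² = 216/35*1/6² = 6/35
CG = +√(6/35) = +0.414039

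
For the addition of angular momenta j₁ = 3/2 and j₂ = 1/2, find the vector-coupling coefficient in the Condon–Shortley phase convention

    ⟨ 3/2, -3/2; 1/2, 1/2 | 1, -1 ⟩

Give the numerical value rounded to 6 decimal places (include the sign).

-0.866025  (= −√(3/4))

j₁+j₂−J=1  J+j₁−j₂=2  J−j₁+j₂=0  j₁+j₂+J+1=4
(j₁±m₁, j₂±m₂, J±M) = (0,3,1,0,0,2)
P² = 3
sum k=1..1:
  [1] −1/2 = -1/2
S = -1/2
C² = P²·S² = 3/4 ; C = -0.866025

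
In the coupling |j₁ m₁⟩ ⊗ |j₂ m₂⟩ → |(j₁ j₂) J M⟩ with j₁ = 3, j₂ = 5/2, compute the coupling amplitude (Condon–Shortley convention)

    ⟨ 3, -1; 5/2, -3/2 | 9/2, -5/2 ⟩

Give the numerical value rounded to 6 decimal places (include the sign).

+0.317821  (= +√(10/99))

√[10·1!5!4!/11! · 2!4!1!4!2!7!] = √(92160/11)
  +(−1)^0/∏(0,1,4,1,1,3)! = 1/144  (running 1/144)
  +(−1)^1/∏(1,0,3,0,2,4)! = -1/288  (running 1/288)
⟨..|..⟩ = √(92160/11)·(1/288) = +0.317821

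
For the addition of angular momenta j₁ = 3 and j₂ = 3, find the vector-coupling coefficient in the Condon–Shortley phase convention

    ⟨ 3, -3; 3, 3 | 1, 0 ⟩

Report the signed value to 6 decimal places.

−√(9/28) ≈ -0.566947

√[3·5!1!1!/8! · 0!6!6!0!1!1!] = √(32400/7)
  +(−1)^5/∏(5,0,1,1,0,0)! = -1/120  (running -1/120)
⟨..|..⟩ = √(32400/7)·(-1/120) = -0.566947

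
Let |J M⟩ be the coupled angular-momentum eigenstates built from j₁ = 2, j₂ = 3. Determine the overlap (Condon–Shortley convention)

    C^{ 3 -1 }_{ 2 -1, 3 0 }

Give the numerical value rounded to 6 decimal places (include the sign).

−√(1/30) = -0.182574

j₁+j₂−J=2  J+j₁−j₂=2  J−j₁+j₂=4  j₁+j₂+J+1=9
(j₁±m₁, j₂±m₂, J±M) = (1,3,3,3,2,4)
P² = 96/5
sum k=1..2:
  [1] −1/8 = -1/8
  [2] +1/12 = 1/12
S = -1/24
C² = P²·S² = 1/30 ; C = -0.182574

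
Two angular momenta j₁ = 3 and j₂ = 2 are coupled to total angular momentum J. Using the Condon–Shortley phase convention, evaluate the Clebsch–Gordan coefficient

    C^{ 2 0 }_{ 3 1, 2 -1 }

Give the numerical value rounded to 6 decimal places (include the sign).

triangle: 3!*3!*1!/8! = 36/40320
(j±m)!: 4!*2!*1!*3!*2!*2! = 1152
prefactor² = (2J+1)*Δ*N² = 36/7
  k=0: +1/(0!*3!*2!*1!*1!*0!) = 1/12
  k=1: −1/(1!*2!*1!*0!*2!*1!) = -1/4
Σ = -1/6  ⇒  CG² = 36/7*(-1/6)² = 1/7
CG = −√(1/7) = -0.377964

−√(1/7) ≈ -0.377964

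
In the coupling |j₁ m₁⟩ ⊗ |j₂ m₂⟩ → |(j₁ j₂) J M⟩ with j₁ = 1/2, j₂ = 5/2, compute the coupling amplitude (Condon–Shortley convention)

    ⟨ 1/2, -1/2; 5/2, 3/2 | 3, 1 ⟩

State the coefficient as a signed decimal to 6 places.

√[7·0!1!5!/7! · 0!1!4!1!4!2!] = √(192)
  +(−1)^0/∏(0,0,1,4,0,1)! = 1/24  (running 1/24)
⟨..|..⟩ = √(192)·(1/24) = +0.577350

+√(1/3) ≈ +0.577350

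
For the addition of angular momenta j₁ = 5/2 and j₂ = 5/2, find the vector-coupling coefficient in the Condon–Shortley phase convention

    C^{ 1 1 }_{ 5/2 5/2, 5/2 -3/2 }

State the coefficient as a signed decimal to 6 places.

+√(1/7) = +0.377964

triangle: 4!·1!·1!/7! = 24/5040
(j±m)!: 5!·0!·1!·4!·2!·0! = 5760
prefactor² = (2J+1)·Δ·N² = 576/7
  k=0: +1/(0!·4!·0!·1!·1!·0!) = 1/24
Σ = 1/24  ⇒  CG² = 576/7·1/24² = 1/7
CG = +√(1/7) = +0.377964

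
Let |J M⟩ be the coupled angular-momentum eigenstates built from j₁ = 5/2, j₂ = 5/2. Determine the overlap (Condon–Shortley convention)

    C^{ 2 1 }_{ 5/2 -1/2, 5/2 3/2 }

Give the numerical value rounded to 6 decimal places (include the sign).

+√(1/7) = +0.377964

√[5·3!2!2!/8! · 2!3!4!1!3!1!] = √(36/7)
  +(−1)^2/∏(2,1,1,2,1,0)! = 1/4  (running 1/4)
  +(−1)^3/∏(3,0,0,1,2,1)! = -1/12  (running 1/6)
⟨..|..⟩ = √(36/7)·(1/6) = +0.377964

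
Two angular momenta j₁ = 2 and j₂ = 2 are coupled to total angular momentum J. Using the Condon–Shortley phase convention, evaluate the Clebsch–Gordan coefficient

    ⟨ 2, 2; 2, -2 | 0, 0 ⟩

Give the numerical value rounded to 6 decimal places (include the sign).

+0.447214  (= +√(1/5))

√[1·4!0!0!/5! · 4!0!0!4!0!0!] = √(576/5)
  +(−1)^0/∏(0,4,0,0,0,0)! = 1/24  (running 1/24)
⟨..|..⟩ = √(576/5)·(1/24) = +0.447214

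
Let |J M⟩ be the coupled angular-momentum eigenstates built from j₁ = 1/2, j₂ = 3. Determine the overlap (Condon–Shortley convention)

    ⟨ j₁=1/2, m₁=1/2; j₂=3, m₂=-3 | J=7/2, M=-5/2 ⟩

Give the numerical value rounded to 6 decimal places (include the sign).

+√(1/7) = +0.377964

√[8·0!1!6!/8! · 1!0!0!6!1!6!] = √(518400/7)
  +(−1)^0/∏(0,0,0,0,1,6)! = 1/720  (running 1/720)
⟨..|..⟩ = √(518400/7)·(1/720) = +0.377964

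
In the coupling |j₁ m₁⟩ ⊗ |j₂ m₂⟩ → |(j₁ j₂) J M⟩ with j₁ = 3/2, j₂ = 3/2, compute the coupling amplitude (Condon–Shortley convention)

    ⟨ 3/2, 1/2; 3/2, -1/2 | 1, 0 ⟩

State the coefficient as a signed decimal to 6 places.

√[3·2!1!1!/5! · 2!1!1!2!1!1!] = √(1/5)
  +(−1)^0/∏(0,2,1,1,0,0)! = 1/2  (running 1/2)
  +(−1)^1/∏(1,1,0,0,1,1)! = -1  (running -1/2)
⟨..|..⟩ = √(1/5)·(-1/2) = -0.223607

−√(1/20) = -0.223607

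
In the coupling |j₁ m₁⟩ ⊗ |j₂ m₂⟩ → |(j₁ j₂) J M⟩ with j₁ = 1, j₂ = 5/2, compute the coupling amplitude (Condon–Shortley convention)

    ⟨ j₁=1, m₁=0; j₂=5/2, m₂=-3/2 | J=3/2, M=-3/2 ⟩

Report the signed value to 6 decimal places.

√[4·2!0!3!/6! · 1!1!1!4!0!3!] = √(48/5)
  +(−1)^1/∏(1,1,0,0,0,3)! = -1/6  (running -1/6)
⟨..|..⟩ = √(48/5)·(-1/6) = -0.516398

−√(4/15) ≈ -0.516398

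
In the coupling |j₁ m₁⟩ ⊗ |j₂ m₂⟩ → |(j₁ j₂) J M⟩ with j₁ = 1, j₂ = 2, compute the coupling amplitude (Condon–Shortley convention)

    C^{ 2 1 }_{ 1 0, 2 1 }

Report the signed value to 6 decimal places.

-0.408248

j₁+j₂−J=1  J+j₁−j₂=1  J−j₁+j₂=3  j₁+j₂+J+1=6
(j₁±m₁, j₂±m₂, J±M) = (1,1,3,1,3,1)
P² = 3/2
sum k=0..1:
  [0] +1/6 = 1/6
  [1] −1/2 = -1/2
S = -1/3
C² = P²·S² = 1/6 ; C = -0.408248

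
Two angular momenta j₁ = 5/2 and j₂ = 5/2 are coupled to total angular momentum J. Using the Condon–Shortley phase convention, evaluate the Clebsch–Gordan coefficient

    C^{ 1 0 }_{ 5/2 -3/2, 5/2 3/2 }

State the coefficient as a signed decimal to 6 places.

√[3·4!1!1!/7! · 1!4!4!1!1!1!] = √(288/35)
  +(−1)^3/∏(3,1,1,1,0,0)! = -1/6  (running -1/6)
  +(−1)^4/∏(4,0,0,0,1,1)! = 1/24  (running -1/8)
⟨..|..⟩ = √(288/35)·(-1/8) = -0.358569

-0.358569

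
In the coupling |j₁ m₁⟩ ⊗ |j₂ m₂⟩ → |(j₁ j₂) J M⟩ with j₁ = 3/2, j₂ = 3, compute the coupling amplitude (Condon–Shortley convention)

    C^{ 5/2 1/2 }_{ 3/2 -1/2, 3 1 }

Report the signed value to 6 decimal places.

triangle: 2!*1!*4!/8! = 48/40320
(j±m)!: 1!*2!*4!*2!*3!*2! = 1152
prefactor² = (2J+1)*Δ*N² = 288/35
  k=1: −1/(1!*1!*1!*3!*0!*1!) = -1/6
  k=2: +1/(2!*0!*0!*2!*1!*2!) = 1/8
Σ = -1/24  ⇒  CG² = 288/35*(-1/24)² = 1/70
CG = −√(1/70) = -0.119523

-0.119523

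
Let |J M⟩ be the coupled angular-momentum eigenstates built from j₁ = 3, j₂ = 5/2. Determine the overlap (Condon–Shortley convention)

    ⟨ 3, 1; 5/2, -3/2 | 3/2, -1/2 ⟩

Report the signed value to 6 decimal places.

−√(7/30) ≈ -0.483046

triangle: 4!×2!×1!/8! = 48/40320
(j±m)!: 4!×2!×1!×4!×1!×2! = 2304
prefactor² = (2J+1)×Δ×N² = 384/35
  k=0: +1/(0!×4!×2!×1!×0!×0!) = 1/48
  k=1: −1/(1!×3!×1!×0!×1!×1!) = -1/6
Σ = -7/48  ⇒  CG² = 384/35×(-7/48)² = 7/30
CG = −√(7/30) = -0.483046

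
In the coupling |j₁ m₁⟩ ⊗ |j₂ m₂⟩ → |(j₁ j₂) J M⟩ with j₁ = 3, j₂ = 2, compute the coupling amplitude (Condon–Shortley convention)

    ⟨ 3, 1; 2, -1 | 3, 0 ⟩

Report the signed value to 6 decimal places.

+√(1/30) = +0.182574

√[7·2!4!2!/9! · 4!2!1!3!3!3!] = √(96/5)
  +(−1)^0/∏(0,2,2,1,2,1)! = 1/8  (running 1/8)
  +(−1)^1/∏(1,1,1,0,3,2)! = -1/12  (running 1/24)
⟨..|..⟩ = √(96/5)·(1/24) = +0.182574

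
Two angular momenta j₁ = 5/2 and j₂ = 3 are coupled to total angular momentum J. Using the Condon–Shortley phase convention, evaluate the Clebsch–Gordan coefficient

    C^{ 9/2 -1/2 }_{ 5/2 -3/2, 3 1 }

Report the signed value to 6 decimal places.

−√(35/99) = -0.594588

√[10·1!4!5!/11! · 1!4!4!2!4!5!] = √(184320/77)
  +(−1)^0/∏(0,1,4,4,0,1)! = 1/576  (running 1/576)
  +(−1)^1/∏(1,0,3,3,1,2)! = -1/72  (running -7/576)
⟨..|..⟩ = √(184320/77)·(-7/576) = -0.594588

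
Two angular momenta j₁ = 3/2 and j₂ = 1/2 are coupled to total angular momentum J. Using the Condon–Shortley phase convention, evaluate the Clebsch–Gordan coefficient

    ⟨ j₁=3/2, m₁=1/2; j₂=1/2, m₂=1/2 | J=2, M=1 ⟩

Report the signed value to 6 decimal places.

+0.866025  (= +√(3/4))

j₁+j₂−J=0  J+j₁−j₂=3  J−j₁+j₂=1  j₁+j₂+J+1=5
(j₁±m₁, j₂±m₂, J±M) = (2,1,1,0,3,1)
P² = 3
sum k=0..0:
  [0] +1/2 = 1/2
S = 1/2
C² = P²·S² = 3/4 ; C = +0.866025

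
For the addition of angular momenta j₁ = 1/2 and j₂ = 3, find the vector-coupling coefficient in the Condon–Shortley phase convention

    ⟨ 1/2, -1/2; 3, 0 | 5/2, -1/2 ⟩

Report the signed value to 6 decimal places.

triangle: 1!·0!·5!/7! = 120/5040
(j±m)!: 0!·1!·3!·3!·2!·3! = 432
prefactor² = (2J+1)·Δ·N² = 432/7
  k=1: −1/(1!·0!·0!·2!·0!·3!) = -1/12
Σ = -1/12  ⇒  CG² = 432/7·(-1/12)² = 3/7
CG = −√(3/7) = -0.654654

−√(3/7) = -0.654654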